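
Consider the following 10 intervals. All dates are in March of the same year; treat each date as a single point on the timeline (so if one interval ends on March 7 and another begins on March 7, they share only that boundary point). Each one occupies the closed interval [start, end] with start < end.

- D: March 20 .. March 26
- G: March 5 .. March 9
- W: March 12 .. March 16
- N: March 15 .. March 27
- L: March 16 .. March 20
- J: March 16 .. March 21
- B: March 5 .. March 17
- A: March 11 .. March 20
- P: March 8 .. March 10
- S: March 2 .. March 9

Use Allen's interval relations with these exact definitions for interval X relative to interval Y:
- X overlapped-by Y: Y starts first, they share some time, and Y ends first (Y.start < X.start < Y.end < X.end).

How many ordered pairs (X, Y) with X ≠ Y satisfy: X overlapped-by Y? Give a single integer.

11

Checking all 90 ordered pairs for relation 'overlapped-by'; matching pairs in alphabetical order:
(A, B): A overlapped-by B ✓
(B, S): B overlapped-by S ✓
(D, J): D overlapped-by J ✓
(J, A): J overlapped-by A ✓
(J, B): J overlapped-by B ✓
(L, B): L overlapped-by B ✓
(N, A): N overlapped-by A ✓
(N, B): N overlapped-by B ✓
(N, W): N overlapped-by W ✓
(P, G): P overlapped-by G ✓
(P, S): P overlapped-by S ✓
Count: 11.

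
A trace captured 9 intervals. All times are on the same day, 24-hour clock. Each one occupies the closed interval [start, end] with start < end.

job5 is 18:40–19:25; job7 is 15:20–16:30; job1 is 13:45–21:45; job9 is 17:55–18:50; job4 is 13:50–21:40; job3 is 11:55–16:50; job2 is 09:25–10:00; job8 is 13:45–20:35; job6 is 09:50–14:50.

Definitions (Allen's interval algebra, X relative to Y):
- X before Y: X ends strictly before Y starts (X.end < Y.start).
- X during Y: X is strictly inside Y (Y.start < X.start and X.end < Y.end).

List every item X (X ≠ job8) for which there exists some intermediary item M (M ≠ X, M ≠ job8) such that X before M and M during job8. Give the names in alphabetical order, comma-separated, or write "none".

Target job8 = [13:45, 20:35].
Intermediaries M with M during job8: job5, job7, job9.
Via job5 — items with X before job5: job2, job3, job6, job7.
Via job7 — items with X before job7: job2, job6.
Via job9 — items with X before job9: job2, job3, job6, job7.
Union: job2, job3, job6, job7.

job2, job3, job6, job7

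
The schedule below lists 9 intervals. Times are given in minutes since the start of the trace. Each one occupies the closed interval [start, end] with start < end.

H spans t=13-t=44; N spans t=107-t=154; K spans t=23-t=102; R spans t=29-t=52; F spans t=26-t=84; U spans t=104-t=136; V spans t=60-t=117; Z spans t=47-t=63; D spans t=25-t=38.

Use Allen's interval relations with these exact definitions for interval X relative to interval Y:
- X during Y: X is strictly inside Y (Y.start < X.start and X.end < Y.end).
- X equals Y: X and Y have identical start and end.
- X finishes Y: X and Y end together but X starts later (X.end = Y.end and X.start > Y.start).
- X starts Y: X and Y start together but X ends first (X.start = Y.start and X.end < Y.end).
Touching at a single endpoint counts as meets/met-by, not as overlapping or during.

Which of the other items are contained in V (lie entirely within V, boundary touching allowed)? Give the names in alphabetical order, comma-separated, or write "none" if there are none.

none

Target V = [t=60, t=117].
D [t=25, t=38] → before → no.
F [t=26, t=84] → overlaps → no.
H [t=13, t=44] → before → no.
K [t=23, t=102] → overlaps → no.
N [t=107, t=154] → overlapped-by → no.
R [t=29, t=52] → before → no.
U [t=104, t=136] → overlapped-by → no.
Z [t=47, t=63] → overlaps → no.
Result: none.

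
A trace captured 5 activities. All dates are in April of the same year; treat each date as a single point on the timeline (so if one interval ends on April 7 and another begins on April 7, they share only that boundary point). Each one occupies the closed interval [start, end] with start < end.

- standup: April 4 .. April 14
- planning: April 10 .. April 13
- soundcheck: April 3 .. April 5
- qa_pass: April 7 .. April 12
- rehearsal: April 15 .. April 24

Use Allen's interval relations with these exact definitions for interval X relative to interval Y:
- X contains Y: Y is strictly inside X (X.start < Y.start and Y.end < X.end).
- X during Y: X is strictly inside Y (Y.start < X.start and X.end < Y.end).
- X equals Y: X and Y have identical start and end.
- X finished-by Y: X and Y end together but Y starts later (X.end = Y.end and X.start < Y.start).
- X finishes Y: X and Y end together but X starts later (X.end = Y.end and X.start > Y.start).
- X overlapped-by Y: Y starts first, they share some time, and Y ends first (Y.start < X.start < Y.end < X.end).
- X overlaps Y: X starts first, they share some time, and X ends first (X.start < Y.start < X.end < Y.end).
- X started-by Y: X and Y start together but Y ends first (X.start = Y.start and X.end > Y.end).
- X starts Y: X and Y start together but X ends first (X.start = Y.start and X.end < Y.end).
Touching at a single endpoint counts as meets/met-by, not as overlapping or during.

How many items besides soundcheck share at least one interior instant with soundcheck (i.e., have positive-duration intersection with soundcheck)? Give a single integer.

1

Target soundcheck = [April 3, April 5].
planning [April 10, April 13] → after → no.
qa_pass [April 7, April 12] → after → no.
rehearsal [April 15, April 24] → after → no.
standup [April 4, April 14] → overlapped-by → counts.
Total: 1.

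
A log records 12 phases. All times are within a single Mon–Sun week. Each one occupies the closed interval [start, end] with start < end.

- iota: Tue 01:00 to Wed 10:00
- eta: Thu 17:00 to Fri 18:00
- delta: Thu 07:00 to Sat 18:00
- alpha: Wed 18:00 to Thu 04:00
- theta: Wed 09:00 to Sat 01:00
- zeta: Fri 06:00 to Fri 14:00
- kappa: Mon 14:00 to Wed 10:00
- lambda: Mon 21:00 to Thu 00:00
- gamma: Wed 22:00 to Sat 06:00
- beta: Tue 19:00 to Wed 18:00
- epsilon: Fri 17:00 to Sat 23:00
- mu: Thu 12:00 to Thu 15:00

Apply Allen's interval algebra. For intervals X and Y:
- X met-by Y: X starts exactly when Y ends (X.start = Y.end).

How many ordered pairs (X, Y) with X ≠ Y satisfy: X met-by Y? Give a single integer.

1

Checking all 132 ordered pairs for relation 'met-by'; matching pairs in alphabetical order:
(alpha, beta): alpha met-by beta ✓
Count: 1.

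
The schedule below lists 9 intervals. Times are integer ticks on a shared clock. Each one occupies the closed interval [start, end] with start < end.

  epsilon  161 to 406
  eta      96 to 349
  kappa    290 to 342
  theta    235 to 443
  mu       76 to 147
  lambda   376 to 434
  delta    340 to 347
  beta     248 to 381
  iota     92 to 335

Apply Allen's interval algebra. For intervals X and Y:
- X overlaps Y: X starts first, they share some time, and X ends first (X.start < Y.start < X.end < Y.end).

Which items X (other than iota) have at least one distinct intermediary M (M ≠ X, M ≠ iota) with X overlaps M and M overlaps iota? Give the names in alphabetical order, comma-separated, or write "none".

Target iota = [92, 335].
Intermediaries M with M overlaps iota: mu.
Via mu — items with X overlaps mu: none.
Union: none.

none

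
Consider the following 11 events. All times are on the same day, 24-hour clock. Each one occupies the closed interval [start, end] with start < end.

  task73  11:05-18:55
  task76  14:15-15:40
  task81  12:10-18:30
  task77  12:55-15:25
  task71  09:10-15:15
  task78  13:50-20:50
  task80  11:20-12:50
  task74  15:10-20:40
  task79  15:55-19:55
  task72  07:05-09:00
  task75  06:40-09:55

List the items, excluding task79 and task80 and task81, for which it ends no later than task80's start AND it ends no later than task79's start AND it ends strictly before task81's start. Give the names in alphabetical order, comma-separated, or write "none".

Conditions: its end is no later than task80's start (X.end <= 11:20) AND its end is no later than task79's start (X.end <= 15:55) AND its end is strictly before task81's start (X.end < 12:10).
task71: end 15:15 <= 11:20? ✗; end 15:15 <= 15:55? ✓; end 15:15 < 12:10? ✗ → no.
task72: end 09:00 <= 11:20? ✓; end 09:00 <= 15:55? ✓; end 09:00 < 12:10? ✓ → yes.
task73: end 18:55 <= 11:20? ✗; end 18:55 <= 15:55? ✗; end 18:55 < 12:10? ✗ → no.
task74: end 20:40 <= 11:20? ✗; end 20:40 <= 15:55? ✗; end 20:40 < 12:10? ✗ → no.
task75: end 09:55 <= 11:20? ✓; end 09:55 <= 15:55? ✓; end 09:55 < 12:10? ✓ → yes.
task76: end 15:40 <= 11:20? ✗; end 15:40 <= 15:55? ✓; end 15:40 < 12:10? ✗ → no.
task77: end 15:25 <= 11:20? ✗; end 15:25 <= 15:55? ✓; end 15:25 < 12:10? ✗ → no.
task78: end 20:50 <= 11:20? ✗; end 20:50 <= 15:55? ✗; end 20:50 < 12:10? ✗ → no.
Result: task72, task75.

task72, task75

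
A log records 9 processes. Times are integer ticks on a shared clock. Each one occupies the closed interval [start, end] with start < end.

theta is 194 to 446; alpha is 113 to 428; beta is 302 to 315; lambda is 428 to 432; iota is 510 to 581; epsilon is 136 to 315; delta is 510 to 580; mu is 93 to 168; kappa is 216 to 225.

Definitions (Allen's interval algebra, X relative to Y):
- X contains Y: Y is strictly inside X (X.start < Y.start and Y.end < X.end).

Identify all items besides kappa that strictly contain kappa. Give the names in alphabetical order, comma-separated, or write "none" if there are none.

Target kappa = [216, 225].
alpha [113, 428] → contains → yes.
beta [302, 315] → after → no.
delta [510, 580] → after → no.
epsilon [136, 315] → contains → yes.
iota [510, 581] → after → no.
lambda [428, 432] → after → no.
mu [93, 168] → before → no.
theta [194, 446] → contains → yes.
Result: alpha, epsilon, theta.

alpha, epsilon, theta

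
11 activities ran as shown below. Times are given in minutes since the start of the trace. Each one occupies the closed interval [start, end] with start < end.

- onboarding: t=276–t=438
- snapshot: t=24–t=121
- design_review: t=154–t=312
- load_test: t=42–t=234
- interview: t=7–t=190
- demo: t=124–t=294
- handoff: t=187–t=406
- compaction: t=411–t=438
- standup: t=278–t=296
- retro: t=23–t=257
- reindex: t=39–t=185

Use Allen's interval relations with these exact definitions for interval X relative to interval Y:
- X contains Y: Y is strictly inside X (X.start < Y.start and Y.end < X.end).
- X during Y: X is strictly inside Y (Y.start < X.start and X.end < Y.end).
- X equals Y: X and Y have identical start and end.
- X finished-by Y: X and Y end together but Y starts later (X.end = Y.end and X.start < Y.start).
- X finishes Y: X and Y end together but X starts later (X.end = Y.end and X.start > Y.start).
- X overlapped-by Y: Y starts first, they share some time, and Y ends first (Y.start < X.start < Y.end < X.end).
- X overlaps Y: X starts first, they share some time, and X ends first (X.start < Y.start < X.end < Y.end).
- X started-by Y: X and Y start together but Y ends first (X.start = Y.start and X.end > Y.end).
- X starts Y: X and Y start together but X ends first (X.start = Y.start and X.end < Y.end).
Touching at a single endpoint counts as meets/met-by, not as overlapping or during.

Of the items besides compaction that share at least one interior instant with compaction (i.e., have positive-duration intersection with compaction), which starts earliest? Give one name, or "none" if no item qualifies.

onboarding

Target compaction = [t=411, t=438].
demo [t=124, t=294] → before → excluded.
design_review [t=154, t=312] → before → excluded.
handoff [t=187, t=406] → before → excluded.
interview [t=7, t=190] → before → excluded.
load_test [t=42, t=234] → before → excluded.
onboarding [t=276, t=438] → finished-by → candidate.
reindex [t=39, t=185] → before → excluded.
retro [t=23, t=257] → before → excluded.
snapshot [t=24, t=121] → before → excluded.
standup [t=278, t=296] → before → excluded.
Among candidates, earliest start is t=276 → onboarding.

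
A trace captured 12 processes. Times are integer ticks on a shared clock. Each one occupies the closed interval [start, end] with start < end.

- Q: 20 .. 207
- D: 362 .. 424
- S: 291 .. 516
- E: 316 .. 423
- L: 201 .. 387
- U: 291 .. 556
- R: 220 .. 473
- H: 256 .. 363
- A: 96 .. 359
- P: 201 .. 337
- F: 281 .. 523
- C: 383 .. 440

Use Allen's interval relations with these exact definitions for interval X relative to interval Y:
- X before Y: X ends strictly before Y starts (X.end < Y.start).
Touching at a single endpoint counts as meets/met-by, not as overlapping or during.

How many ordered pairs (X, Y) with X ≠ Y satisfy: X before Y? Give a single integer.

Checking all 132 ordered pairs for relation 'before'; matching pairs in alphabetical order:
(A, C): A before C ✓
(A, D): A before D ✓
(H, C): H before C ✓
(P, C): P before C ✓
(P, D): P before D ✓
(Q, C): Q before C ✓
(Q, D): Q before D ✓
(Q, E): Q before E ✓
(Q, F): Q before F ✓
(Q, H): Q before H ✓
(Q, R): Q before R ✓
(Q, S): Q before S ✓
(Q, U): Q before U ✓
Count: 13.

13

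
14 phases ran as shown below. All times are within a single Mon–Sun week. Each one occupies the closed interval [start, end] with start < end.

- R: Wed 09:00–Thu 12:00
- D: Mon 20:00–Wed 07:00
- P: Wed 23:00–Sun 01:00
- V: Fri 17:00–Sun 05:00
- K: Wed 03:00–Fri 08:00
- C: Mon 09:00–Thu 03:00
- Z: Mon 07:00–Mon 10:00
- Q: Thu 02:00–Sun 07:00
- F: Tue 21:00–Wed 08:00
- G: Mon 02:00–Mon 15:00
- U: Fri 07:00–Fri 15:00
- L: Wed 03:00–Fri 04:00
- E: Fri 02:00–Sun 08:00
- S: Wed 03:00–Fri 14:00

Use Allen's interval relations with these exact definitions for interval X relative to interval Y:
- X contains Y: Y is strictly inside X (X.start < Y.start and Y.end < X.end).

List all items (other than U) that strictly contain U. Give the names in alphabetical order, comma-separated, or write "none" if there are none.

E, P, Q

Target U = [Fri 07:00, Fri 15:00].
C [Mon 09:00, Thu 03:00] → before → no.
D [Mon 20:00, Wed 07:00] → before → no.
E [Fri 02:00, Sun 08:00] → contains → yes.
F [Tue 21:00, Wed 08:00] → before → no.
G [Mon 02:00, Mon 15:00] → before → no.
K [Wed 03:00, Fri 08:00] → overlaps → no.
L [Wed 03:00, Fri 04:00] → before → no.
P [Wed 23:00, Sun 01:00] → contains → yes.
Q [Thu 02:00, Sun 07:00] → contains → yes.
R [Wed 09:00, Thu 12:00] → before → no.
S [Wed 03:00, Fri 14:00] → overlaps → no.
V [Fri 17:00, Sun 05:00] → after → no.
Z [Mon 07:00, Mon 10:00] → before → no.
Result: E, P, Q.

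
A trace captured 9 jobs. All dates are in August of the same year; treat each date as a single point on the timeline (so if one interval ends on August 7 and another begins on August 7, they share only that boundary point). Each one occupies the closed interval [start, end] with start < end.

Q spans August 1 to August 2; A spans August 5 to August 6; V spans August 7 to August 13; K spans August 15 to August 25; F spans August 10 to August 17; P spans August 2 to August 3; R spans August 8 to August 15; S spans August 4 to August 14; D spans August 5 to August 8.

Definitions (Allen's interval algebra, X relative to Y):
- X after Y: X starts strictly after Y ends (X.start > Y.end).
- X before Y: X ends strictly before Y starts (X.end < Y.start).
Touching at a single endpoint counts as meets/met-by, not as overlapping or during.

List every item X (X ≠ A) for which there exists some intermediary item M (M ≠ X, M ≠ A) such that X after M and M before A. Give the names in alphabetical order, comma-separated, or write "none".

D, F, K, R, S, V

Target A = [August 5, August 6].
Intermediaries M with M before A: P, Q.
Via P — items with X after P: D, F, K, R, S, V.
Via Q — items with X after Q: D, F, K, R, S, V.
Union: D, F, K, R, S, V.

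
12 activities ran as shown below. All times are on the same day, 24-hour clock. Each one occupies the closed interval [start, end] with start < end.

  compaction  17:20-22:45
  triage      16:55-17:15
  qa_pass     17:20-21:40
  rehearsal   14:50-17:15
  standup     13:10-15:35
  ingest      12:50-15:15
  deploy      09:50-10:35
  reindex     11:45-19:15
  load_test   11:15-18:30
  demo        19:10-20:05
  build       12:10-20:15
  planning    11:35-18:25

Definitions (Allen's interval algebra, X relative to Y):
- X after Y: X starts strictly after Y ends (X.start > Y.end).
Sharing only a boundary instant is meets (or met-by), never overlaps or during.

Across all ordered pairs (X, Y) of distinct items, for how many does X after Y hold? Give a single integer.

27

Checking all 132 ordered pairs for relation 'after'; matching pairs in alphabetical order:
(build, deploy): build after deploy ✓
(compaction, deploy): compaction after deploy ✓
(compaction, ingest): compaction after ingest ✓
(compaction, rehearsal): compaction after rehearsal ✓
(compaction, standup): compaction after standup ✓
(compaction, triage): compaction after triage ✓
(demo, deploy): demo after deploy ✓
(demo, ingest): demo after ingest ✓
(demo, load_test): demo after load_test ✓
(demo, planning): demo after planning ✓
(demo, rehearsal): demo after rehearsal ✓
(demo, standup): demo after standup ✓
(demo, triage): demo after triage ✓
(ingest, deploy): ingest after deploy ✓
(load_test, deploy): load_test after deploy ✓
(planning, deploy): planning after deploy ✓
(qa_pass, deploy): qa_pass after deploy ✓
(qa_pass, ingest): qa_pass after ingest ✓
(qa_pass, rehearsal): qa_pass after rehearsal ✓
(qa_pass, standup): qa_pass after standup ✓
(qa_pass, triage): qa_pass after triage ✓
(rehearsal, deploy): rehearsal after deploy ✓
(reindex, deploy): reindex after deploy ✓
(standup, deploy): standup after deploy ✓
... plus 3 further pairs not listed.
Count: 27.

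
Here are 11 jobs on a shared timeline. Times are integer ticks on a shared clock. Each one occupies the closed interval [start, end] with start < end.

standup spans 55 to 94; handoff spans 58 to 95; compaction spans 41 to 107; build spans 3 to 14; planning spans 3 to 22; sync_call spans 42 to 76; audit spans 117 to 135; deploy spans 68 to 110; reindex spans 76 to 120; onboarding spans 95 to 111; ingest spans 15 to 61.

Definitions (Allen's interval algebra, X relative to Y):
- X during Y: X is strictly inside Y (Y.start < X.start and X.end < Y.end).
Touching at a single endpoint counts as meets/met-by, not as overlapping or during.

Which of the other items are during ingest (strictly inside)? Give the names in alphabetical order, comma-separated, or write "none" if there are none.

none

Target ingest = [15, 61].
audit [117, 135] → after → no.
build [3, 14] → before → no.
compaction [41, 107] → overlapped-by → no.
deploy [68, 110] → after → no.
handoff [58, 95] → overlapped-by → no.
onboarding [95, 111] → after → no.
planning [3, 22] → overlaps → no.
reindex [76, 120] → after → no.
standup [55, 94] → overlapped-by → no.
sync_call [42, 76] → overlapped-by → no.
Result: none.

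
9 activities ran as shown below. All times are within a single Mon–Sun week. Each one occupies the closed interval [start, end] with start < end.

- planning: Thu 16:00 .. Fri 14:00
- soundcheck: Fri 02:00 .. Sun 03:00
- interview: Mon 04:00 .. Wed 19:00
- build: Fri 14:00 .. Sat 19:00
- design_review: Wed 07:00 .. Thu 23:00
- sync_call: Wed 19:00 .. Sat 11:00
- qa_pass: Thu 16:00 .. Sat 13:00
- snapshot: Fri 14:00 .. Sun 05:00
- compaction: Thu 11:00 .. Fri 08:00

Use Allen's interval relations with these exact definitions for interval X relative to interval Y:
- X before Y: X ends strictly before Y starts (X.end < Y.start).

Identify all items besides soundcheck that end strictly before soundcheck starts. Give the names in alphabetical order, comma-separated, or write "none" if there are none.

Target soundcheck = [Fri 02:00, Sun 03:00].
build [Fri 14:00, Sat 19:00] → during → no.
compaction [Thu 11:00, Fri 08:00] → overlaps → no.
design_review [Wed 07:00, Thu 23:00] → before → yes.
interview [Mon 04:00, Wed 19:00] → before → yes.
planning [Thu 16:00, Fri 14:00] → overlaps → no.
qa_pass [Thu 16:00, Sat 13:00] → overlaps → no.
snapshot [Fri 14:00, Sun 05:00] → overlapped-by → no.
sync_call [Wed 19:00, Sat 11:00] → overlaps → no.
Result: design_review, interview.

design_review, interview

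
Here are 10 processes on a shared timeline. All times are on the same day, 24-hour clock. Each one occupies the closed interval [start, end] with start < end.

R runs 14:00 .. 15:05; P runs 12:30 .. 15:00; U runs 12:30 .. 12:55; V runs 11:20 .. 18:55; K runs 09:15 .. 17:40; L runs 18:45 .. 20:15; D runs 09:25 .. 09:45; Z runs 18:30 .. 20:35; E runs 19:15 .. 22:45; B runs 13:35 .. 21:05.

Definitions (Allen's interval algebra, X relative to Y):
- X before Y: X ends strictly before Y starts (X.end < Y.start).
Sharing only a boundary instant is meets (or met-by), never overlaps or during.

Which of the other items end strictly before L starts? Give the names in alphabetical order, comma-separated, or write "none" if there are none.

D, K, P, R, U

Target L = [18:45, 20:15].
B [13:35, 21:05] → contains → no.
D [09:25, 09:45] → before → yes.
E [19:15, 22:45] → overlapped-by → no.
K [09:15, 17:40] → before → yes.
P [12:30, 15:00] → before → yes.
R [14:00, 15:05] → before → yes.
U [12:30, 12:55] → before → yes.
V [11:20, 18:55] → overlaps → no.
Z [18:30, 20:35] → contains → no.
Result: D, K, P, R, U.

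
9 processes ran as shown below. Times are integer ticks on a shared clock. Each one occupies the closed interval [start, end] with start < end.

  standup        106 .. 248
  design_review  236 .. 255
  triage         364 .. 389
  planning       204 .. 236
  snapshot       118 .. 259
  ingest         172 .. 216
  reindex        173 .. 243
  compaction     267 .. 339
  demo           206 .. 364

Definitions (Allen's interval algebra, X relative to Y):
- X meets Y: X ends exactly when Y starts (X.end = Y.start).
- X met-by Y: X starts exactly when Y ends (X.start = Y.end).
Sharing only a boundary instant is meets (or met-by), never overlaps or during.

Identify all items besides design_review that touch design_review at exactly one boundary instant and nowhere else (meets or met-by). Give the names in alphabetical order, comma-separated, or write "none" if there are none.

Target design_review = [236, 255].
compaction [267, 339] → after → no.
demo [206, 364] → contains → no.
ingest [172, 216] → before → no.
planning [204, 236] → meets → yes.
reindex [173, 243] → overlaps → no.
snapshot [118, 259] → contains → no.
standup [106, 248] → overlaps → no.
triage [364, 389] → after → no.
Result: planning.

planning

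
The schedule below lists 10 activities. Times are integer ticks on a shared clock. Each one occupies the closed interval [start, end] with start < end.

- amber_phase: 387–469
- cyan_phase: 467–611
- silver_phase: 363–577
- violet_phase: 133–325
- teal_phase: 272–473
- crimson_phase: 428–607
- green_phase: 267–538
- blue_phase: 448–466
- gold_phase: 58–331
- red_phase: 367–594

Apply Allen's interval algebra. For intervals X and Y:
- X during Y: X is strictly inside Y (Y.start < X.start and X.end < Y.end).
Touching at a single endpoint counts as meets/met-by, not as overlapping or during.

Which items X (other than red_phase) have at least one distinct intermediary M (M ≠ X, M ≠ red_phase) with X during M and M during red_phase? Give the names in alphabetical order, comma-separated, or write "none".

blue_phase

Target red_phase = [367, 594].
Intermediaries M with M during red_phase: amber_phase, blue_phase.
Via amber_phase — items with X during amber_phase: blue_phase.
Via blue_phase — items with X during blue_phase: none.
Union: blue_phase.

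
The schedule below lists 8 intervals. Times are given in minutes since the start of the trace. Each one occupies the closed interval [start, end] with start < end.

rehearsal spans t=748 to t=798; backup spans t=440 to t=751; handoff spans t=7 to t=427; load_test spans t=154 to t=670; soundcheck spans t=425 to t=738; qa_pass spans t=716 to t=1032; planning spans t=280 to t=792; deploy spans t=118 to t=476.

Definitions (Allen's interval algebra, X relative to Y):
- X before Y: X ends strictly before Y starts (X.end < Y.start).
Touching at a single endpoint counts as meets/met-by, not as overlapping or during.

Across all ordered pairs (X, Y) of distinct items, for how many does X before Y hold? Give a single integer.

Checking all 56 ordered pairs for relation 'before'; matching pairs in alphabetical order:
(deploy, qa_pass): deploy before qa_pass ✓
(deploy, rehearsal): deploy before rehearsal ✓
(handoff, backup): handoff before backup ✓
(handoff, qa_pass): handoff before qa_pass ✓
(handoff, rehearsal): handoff before rehearsal ✓
(load_test, qa_pass): load_test before qa_pass ✓
(load_test, rehearsal): load_test before rehearsal ✓
(soundcheck, rehearsal): soundcheck before rehearsal ✓
Count: 8.

8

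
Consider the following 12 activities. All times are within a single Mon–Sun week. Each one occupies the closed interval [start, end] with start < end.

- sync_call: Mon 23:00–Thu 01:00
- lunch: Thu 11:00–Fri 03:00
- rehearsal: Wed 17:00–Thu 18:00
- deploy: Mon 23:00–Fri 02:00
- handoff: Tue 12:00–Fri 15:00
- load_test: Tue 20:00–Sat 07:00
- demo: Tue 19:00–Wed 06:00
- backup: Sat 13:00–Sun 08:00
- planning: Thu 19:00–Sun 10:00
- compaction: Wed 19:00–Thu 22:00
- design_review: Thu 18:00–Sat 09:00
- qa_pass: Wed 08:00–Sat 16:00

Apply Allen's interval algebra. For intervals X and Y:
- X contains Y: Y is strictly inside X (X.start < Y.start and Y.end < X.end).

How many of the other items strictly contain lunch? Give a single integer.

3

Target lunch = [Thu 11:00, Fri 03:00].
backup [Sat 13:00, Sun 08:00] → after → no.
compaction [Wed 19:00, Thu 22:00] → overlaps → no.
demo [Tue 19:00, Wed 06:00] → before → no.
deploy [Mon 23:00, Fri 02:00] → overlaps → no.
design_review [Thu 18:00, Sat 09:00] → overlapped-by → no.
handoff [Tue 12:00, Fri 15:00] → contains → counts.
load_test [Tue 20:00, Sat 07:00] → contains → counts.
planning [Thu 19:00, Sun 10:00] → overlapped-by → no.
qa_pass [Wed 08:00, Sat 16:00] → contains → counts.
rehearsal [Wed 17:00, Thu 18:00] → overlaps → no.
sync_call [Mon 23:00, Thu 01:00] → before → no.
Total: 3.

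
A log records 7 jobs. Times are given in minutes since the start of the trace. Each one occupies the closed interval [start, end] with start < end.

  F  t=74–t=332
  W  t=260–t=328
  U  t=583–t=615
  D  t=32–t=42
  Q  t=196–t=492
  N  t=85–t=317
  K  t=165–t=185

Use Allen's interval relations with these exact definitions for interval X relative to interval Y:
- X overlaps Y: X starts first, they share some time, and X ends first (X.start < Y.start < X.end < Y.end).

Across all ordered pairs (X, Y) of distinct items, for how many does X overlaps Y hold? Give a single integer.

Checking all 42 ordered pairs for relation 'overlaps'; matching pairs in alphabetical order:
(F, Q): F overlaps Q ✓
(N, Q): N overlaps Q ✓
(N, W): N overlaps W ✓
Count: 3.

3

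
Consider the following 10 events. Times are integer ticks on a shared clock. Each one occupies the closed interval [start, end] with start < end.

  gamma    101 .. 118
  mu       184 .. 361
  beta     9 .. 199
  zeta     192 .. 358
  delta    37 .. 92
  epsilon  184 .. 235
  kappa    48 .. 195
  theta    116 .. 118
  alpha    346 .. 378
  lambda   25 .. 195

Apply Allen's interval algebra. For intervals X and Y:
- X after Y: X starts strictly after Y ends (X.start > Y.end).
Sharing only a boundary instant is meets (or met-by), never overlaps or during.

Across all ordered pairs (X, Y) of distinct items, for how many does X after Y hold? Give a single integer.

18

Checking all 90 ordered pairs for relation 'after'; matching pairs in alphabetical order:
(alpha, beta): alpha after beta ✓
(alpha, delta): alpha after delta ✓
(alpha, epsilon): alpha after epsilon ✓
(alpha, gamma): alpha after gamma ✓
(alpha, kappa): alpha after kappa ✓
(alpha, lambda): alpha after lambda ✓
(alpha, theta): alpha after theta ✓
(epsilon, delta): epsilon after delta ✓
(epsilon, gamma): epsilon after gamma ✓
(epsilon, theta): epsilon after theta ✓
(gamma, delta): gamma after delta ✓
(mu, delta): mu after delta ✓
(mu, gamma): mu after gamma ✓
(mu, theta): mu after theta ✓
(theta, delta): theta after delta ✓
(zeta, delta): zeta after delta ✓
(zeta, gamma): zeta after gamma ✓
(zeta, theta): zeta after theta ✓
Count: 18.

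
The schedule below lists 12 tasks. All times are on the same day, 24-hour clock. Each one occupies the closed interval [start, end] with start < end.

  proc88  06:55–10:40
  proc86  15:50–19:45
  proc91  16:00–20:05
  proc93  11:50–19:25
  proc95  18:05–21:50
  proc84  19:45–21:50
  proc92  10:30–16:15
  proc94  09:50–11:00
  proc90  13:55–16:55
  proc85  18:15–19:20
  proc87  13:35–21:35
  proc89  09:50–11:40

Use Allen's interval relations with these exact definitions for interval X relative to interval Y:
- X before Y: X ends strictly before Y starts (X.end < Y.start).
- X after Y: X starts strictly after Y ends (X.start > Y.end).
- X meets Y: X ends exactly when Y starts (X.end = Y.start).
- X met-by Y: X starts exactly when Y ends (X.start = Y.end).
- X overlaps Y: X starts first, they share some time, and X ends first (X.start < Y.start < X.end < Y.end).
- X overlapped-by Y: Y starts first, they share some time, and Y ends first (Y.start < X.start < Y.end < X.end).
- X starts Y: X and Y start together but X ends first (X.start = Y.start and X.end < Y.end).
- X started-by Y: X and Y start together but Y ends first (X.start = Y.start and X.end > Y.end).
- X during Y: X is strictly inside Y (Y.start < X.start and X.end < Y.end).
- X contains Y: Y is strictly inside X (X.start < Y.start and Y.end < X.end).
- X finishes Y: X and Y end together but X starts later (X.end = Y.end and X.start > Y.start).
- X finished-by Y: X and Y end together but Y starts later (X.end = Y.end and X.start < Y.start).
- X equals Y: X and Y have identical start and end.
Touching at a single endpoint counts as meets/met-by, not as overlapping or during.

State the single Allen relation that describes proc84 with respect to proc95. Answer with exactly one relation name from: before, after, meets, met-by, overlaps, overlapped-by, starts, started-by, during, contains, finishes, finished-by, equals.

finishes

proc84 = [19:45, 21:50]; proc95 = [18:05, 21:50].
Compare endpoints: proc84.start > proc95.start, proc84.start < proc95.end, proc84.end > proc95.start, proc84.end = proc95.end.
That pattern is 'finishes'.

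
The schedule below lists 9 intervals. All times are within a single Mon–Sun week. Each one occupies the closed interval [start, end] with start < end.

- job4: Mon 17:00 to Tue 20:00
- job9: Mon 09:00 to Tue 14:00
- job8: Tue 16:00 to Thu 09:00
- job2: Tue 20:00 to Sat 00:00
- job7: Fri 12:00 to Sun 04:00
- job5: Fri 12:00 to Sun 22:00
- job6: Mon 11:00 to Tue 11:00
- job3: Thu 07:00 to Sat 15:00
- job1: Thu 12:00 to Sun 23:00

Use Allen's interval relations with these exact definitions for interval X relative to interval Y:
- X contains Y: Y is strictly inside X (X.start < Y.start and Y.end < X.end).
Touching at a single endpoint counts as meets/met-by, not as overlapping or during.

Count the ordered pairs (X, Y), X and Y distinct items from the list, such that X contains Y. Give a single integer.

Checking all 72 ordered pairs for relation 'contains'; matching pairs in alphabetical order:
(job1, job5): job1 contains job5 ✓
(job1, job7): job1 contains job7 ✓
(job9, job6): job9 contains job6 ✓
Count: 3.

3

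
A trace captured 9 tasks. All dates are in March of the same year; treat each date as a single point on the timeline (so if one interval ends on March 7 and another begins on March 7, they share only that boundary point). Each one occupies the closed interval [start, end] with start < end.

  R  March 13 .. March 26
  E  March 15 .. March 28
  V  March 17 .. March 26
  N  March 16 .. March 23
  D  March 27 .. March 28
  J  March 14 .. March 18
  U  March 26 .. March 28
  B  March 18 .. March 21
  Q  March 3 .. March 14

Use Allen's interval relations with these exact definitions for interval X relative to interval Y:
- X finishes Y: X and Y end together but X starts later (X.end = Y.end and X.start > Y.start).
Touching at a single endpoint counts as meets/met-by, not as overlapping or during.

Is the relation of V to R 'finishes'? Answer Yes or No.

Yes

V = [March 17, March 26], R = [March 13, March 26].
Actual relation of V to R: finishes.
Asked whether 'finishes' holds → Yes.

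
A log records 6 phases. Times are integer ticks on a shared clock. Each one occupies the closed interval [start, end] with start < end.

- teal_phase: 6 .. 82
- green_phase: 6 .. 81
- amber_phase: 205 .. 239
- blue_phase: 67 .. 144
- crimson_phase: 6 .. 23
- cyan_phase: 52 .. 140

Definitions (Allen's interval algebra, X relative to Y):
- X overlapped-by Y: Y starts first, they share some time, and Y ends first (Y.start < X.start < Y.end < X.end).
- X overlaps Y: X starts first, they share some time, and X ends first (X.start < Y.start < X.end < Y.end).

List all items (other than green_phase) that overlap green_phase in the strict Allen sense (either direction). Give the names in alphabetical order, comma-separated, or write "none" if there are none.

blue_phase, cyan_phase

Target green_phase = [6, 81].
amber_phase [205, 239] → after → no.
blue_phase [67, 144] → overlapped-by → yes.
crimson_phase [6, 23] → starts → no.
cyan_phase [52, 140] → overlapped-by → yes.
teal_phase [6, 82] → started-by → no.
Result: blue_phase, cyan_phase.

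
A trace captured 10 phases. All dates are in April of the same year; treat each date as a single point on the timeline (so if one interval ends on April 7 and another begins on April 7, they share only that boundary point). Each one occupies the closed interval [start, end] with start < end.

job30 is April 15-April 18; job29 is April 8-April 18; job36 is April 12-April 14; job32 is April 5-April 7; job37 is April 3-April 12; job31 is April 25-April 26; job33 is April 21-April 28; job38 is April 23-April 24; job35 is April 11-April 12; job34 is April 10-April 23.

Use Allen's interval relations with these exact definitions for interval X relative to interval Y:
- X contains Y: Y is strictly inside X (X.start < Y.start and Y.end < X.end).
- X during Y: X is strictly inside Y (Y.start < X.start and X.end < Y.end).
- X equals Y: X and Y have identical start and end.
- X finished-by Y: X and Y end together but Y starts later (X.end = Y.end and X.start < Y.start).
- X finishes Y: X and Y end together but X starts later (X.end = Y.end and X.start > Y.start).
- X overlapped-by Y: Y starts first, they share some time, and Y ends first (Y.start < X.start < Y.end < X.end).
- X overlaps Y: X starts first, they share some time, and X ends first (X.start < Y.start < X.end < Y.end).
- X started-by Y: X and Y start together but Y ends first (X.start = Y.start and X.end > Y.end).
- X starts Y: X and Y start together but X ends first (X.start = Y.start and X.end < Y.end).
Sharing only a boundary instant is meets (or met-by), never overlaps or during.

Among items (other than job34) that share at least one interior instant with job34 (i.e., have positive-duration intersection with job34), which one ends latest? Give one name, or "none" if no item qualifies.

job33

Target job34 = [April 10, April 23].
job29 [April 8, April 18] → overlaps → candidate.
job30 [April 15, April 18] → during → candidate.
job31 [April 25, April 26] → after → excluded.
job32 [April 5, April 7] → before → excluded.
job33 [April 21, April 28] → overlapped-by → candidate.
job35 [April 11, April 12] → during → candidate.
job36 [April 12, April 14] → during → candidate.
job37 [April 3, April 12] → overlaps → candidate.
job38 [April 23, April 24] → met-by → excluded.
Among candidates, latest end is April 28 → job33.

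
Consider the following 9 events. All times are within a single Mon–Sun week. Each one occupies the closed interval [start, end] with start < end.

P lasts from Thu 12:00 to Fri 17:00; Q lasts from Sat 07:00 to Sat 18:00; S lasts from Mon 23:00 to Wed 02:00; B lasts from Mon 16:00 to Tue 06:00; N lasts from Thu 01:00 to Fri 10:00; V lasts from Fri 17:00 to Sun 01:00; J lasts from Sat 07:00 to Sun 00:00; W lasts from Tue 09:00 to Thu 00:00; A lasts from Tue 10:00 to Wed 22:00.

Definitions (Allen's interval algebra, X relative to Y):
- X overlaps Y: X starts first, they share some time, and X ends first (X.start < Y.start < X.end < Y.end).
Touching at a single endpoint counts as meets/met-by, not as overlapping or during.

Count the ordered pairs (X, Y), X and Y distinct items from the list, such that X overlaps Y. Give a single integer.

Checking all 72 ordered pairs for relation 'overlaps'; matching pairs in alphabetical order:
(B, S): B overlaps S ✓
(N, P): N overlaps P ✓
(S, A): S overlaps A ✓
(S, W): S overlaps W ✓
Count: 4.

4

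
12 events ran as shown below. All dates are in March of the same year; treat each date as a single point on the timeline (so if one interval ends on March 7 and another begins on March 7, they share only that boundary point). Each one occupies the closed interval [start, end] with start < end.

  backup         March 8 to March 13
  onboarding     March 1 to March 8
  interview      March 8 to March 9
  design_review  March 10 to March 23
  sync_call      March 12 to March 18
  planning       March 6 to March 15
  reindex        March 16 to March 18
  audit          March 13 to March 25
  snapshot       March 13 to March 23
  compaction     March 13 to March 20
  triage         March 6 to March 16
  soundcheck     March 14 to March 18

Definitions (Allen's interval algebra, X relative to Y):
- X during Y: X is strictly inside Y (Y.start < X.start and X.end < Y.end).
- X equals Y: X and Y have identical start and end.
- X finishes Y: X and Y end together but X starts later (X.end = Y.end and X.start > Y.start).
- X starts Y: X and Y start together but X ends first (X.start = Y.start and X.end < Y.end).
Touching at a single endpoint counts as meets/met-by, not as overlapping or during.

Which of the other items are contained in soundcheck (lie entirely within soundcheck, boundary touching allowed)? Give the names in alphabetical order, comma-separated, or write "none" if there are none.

reindex

Target soundcheck = [March 14, March 18].
audit [March 13, March 25] → contains → no.
backup [March 8, March 13] → before → no.
compaction [March 13, March 20] → contains → no.
design_review [March 10, March 23] → contains → no.
interview [March 8, March 9] → before → no.
onboarding [March 1, March 8] → before → no.
planning [March 6, March 15] → overlaps → no.
reindex [March 16, March 18] → finishes → yes.
snapshot [March 13, March 23] → contains → no.
sync_call [March 12, March 18] → finished-by → no.
triage [March 6, March 16] → overlaps → no.
Result: reindex.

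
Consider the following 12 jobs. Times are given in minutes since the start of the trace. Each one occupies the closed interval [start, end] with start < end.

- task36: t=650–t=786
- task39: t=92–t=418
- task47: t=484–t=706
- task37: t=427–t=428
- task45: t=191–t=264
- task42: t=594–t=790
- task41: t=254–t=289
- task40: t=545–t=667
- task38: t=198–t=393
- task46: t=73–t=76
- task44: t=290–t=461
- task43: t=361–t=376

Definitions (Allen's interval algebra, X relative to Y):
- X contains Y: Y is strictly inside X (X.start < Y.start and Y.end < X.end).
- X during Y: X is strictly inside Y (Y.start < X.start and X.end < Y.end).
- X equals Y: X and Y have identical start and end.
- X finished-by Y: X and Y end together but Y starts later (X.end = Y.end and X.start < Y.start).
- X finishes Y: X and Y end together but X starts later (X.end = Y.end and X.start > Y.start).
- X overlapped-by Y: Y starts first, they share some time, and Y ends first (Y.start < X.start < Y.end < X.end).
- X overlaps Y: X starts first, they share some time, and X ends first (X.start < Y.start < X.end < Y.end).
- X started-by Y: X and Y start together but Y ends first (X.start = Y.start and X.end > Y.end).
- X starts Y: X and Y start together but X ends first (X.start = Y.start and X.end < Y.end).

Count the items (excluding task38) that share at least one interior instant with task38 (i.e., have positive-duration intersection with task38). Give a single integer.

Target task38 = [t=198, t=393].
task36 [t=650, t=786] → after → no.
task37 [t=427, t=428] → after → no.
task39 [t=92, t=418] → contains → counts.
task40 [t=545, t=667] → after → no.
task41 [t=254, t=289] → during → counts.
task42 [t=594, t=790] → after → no.
task43 [t=361, t=376] → during → counts.
task44 [t=290, t=461] → overlapped-by → counts.
task45 [t=191, t=264] → overlaps → counts.
task46 [t=73, t=76] → before → no.
task47 [t=484, t=706] → after → no.
Total: 5.

5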